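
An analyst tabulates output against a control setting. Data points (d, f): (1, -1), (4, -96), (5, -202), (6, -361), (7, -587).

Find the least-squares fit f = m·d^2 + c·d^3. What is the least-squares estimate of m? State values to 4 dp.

Normal-equation sums: Σd^2·d^2 = 4579, Σd^2·d^3 = 28733, Σd^3·d^3 = 184027.
And Σd^2·f = -48346, Σd^3·f = -310712.
MᵀM·[m, c]ᵀ = Mᵀf becomes [[4579, 28733]; [28733, 184027]]·[m, c]ᵀ = [-48346, -310712]ᵀ.
Determinant 4579·184027 − 28733² = 17074344.
m = ((-48346)·184027 − 28733·(-310712))/17074344 = 5119759/2845724; c = (4579·(-310712) − 28733·(-48346))/17074344 = -5604105/2845724.

m = 1.7991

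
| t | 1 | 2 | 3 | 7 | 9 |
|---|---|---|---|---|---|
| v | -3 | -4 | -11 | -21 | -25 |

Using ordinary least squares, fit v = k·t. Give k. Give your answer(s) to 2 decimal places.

The normal equations are: 144·k = -416.
(Σt·t = 144, Σt·v = -416.)
k = (-416)/144 = -2.88889.

k = -2.89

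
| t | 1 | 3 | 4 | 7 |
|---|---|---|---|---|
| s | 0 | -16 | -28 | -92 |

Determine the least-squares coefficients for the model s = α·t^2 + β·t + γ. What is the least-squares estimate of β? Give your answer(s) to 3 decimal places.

Normal-equation sums: Σt^2·t^2 = 2739, Σt^2·t = 435, Σt^2 = 75, Σt·t = 75, Σt = 15, Σ1 = 4.
For Xᵀs: Σt^2·s = -5100, Σt·s = -804, Σs = -136.
Solving the 3×3 system (Gaussian elimination) gives α = -29/15, β = 13/75, γ = 8/5.

β = 0.173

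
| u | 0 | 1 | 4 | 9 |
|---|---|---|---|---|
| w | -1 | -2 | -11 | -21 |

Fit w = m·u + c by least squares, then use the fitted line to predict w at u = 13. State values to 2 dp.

From the data, Σu·u = 98, Σu = 14, Σ1 = 4.
Right-hand side: Σu·w = -235, Σw = -35.
Determinant 98·4 − 14² = 196.
m = ((-235)·4 − 14·(-35))/196 = -225/98; c = (98·(-35) − 14·(-235))/196 = -5/7.
At u = 13: ŵ = (-225/98)·(13) + (-5/7)·(1) = -2995/98.

ŵ = -30.56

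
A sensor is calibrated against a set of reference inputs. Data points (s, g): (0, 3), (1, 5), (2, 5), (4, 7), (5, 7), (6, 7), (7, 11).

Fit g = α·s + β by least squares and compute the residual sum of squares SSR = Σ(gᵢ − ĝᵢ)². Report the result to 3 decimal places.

Entries of XᵀX: Σs·s = 131, Σs = 25, Σ1 = 7.
For Xᵀg: Σs·g = 197, Σg = 45.
XᵀX·[α, β]ᵀ = Xᵀg becomes [[131, 25]; [25, 7]]·[α, β]ᵀ = [197, 45]ᵀ.
Eliminating β: 7·(row 1) − 25·(row 2) gives 292·α = 7·197 − 25·45 = 254, so α = 127/146.
Then β = (45 − 25·(127/146))/7 = 485/146.
Residuals: -47/146, 59/73, -9/146, 29/146, -49/73, -225/146, 116/73; SSR = 449/73.

SSR = 6.151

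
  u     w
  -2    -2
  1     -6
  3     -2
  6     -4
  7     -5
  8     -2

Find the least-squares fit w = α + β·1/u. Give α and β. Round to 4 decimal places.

The normal system MᵀM·[α, β]ᵀ = Mᵀw is [[6, 71/56]; [71/56, 40217/28224]]·[α, β]ᵀ = [-21, -613/84]ᵀ.
det = 6·(40217/28224) − (71/56)² = 65311/9408.
α = ((-21)·(40217/28224) − (71/56)·(-613/84))/(65311/9408) = -194473/65311; β = (6·(-613/84) − (71/56)·(-21))/(65311/9408) = -161448/65311.

α = -2.9776, β = -2.4720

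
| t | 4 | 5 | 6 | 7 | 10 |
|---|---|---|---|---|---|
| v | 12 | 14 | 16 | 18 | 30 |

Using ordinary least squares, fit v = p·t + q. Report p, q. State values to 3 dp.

Forming XᵀX = [[226, 32]; [32, 5]] and Xᵀv = [640, 90]ᵀ gives XᵀX·[p, q]ᵀ = Xᵀv.
Determinant 226·5 − 32² = 106.
p = (640·5 − 32·90)/106 = 160/53; q = (226·90 − 32·640)/106 = -70/53.

p = 3.019, q = -1.321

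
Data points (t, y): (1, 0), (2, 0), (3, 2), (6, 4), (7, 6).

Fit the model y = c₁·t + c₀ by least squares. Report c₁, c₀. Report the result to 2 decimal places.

Sums needed: Σt·t = 99, Σt = 19, Σ1 = 5.
Moment sums: Σt·y = 72, Σy = 12.
det = 99·5 − 19² = 134.
c₁ = (72·5 − 19·12)/134 = 66/67; c₀ = (99·12 − 19·72)/134 = -90/67.

c₁ = 0.99, c₀ = -1.34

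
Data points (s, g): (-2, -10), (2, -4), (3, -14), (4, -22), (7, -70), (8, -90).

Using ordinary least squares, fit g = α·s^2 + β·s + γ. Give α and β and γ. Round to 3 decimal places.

α = -1.512, β = 0.961, γ = -1.740

Entries of AᵀA: Σs^2·s^2 = 6866, Σs^2·s = 946, Σs^2 = 146, Σs·s = 146, Σs = 22, Σ1 = 6.
And Σs^2·g = -9724, Σs·g = -1328, Σg = -210.
Inverting the 3×3 Gram matrix, [α, β, γ]ᵀ = [-1291/854, 821/854, -743/427]ᵀ.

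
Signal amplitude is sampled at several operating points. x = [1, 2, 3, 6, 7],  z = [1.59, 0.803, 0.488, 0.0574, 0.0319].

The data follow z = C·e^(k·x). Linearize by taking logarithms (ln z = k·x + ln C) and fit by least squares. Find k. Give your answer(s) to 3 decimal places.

Linearized form: ln z = k·x + ln C. From the 5 transformed points,
XᵀX = [[99.0000, 19.0000]; [19.0000, 5]], rhs = [-43.3897, -6.7760]ᵀ  (here Σx = 19.0000, Σ(x)² = 99.0000, Σln z = -6.7760, Σx·ln z = -43.3897).
Solving (det = 134.0000): k = -0.65825, ln C = 1.14615.

k = -0.658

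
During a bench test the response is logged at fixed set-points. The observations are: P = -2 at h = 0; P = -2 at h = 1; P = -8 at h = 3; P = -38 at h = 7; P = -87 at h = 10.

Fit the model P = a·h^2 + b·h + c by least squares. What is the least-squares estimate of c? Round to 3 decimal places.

Compute the Gram sums: Σh^2·h^2 = 12483, Σh^2·h = 1371, Σh^2 = 159, Σh·h = 159, Σh = 21, Σ1 = 5.
Right-hand side: Σh^2·P = -10636, Σh·P = -1162, ΣP = -137.
MᵀM·[a, b, c]ᵀ = MᵀP becomes [[12483, 1371, 159]; [1371, 159, 21]; [159, 21, 5]]·[a, b, c]ᵀ = [-10636, -1162, -137]ᵀ.
Row-reducing yields a = -26737/26106, b = 49261/26106, c = -11994/4351.

c = -2.757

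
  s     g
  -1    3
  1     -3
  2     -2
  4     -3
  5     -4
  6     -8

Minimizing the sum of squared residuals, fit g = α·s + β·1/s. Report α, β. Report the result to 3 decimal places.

From the data, Σs·s = 83, Σs·1/s = 6, Σ1/s·1/s = 8569/3600.
Right-hand side: Σs·g = -90, Σ1/s·g = -593/60.
So MᵀM·[α, β]ᵀ = Mᵀg: [[83, 6]; [6, 8569/3600]]·[α, β]ᵀ = [-90, -593/60]ᵀ.
Δ = 83·(8569/3600) − 6² = 581627/3600.
α = ((-90)·(8569/3600) − 6·(-593/60))/(581627/3600) = -557730/581627; β = (83·(-593/60) − 6·(-90))/(581627/3600) = -1009140/581627.

α = -0.959, β = -1.735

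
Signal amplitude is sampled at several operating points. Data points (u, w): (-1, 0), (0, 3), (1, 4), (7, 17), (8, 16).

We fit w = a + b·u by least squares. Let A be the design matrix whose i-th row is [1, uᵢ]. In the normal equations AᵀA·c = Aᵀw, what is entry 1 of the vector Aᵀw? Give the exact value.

Entry 1 ↔ basis 1, so (Aᵀw)_{1} = Σᵢ wᵢ = (1)·(0) + (1)·(3) + (1)·(4) + (1)·(17) + (1)·(16) = 40.

40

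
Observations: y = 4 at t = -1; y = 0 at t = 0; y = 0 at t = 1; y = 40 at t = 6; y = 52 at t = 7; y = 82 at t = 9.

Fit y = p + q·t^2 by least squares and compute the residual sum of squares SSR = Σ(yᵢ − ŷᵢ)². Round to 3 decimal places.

SSR = 17.743

The normal equations are: 6·p + 168·q = 178;  168·p + 10260·q = 10634.
(Σ1 = 6, Σt^2 = 168, Σt^2·t^2 = 10260, Σy = 178, Σt^2·y = 10634.)
det = 6·10260 − 168² = 33336.
p = (178·10260 − 168·10634)/33336 = 1657/1389; q = (6·10634 − 168·178)/33336 = 2825/2778.
Residuals: 4973/2778, -1657/1389, -6139/2778, 3053/1389, 2717/2778, -4343/2778; SSR = 8215/463.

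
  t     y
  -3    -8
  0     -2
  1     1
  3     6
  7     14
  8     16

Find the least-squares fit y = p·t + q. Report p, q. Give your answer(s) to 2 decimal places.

Compute the Gram sums: Σt·t = 132, Σt = 16, Σ1 = 6.
For Aᵀy: Σt·y = 269, Σy = 27.
So AᵀA·[p, q]ᵀ = Aᵀy: [[132, 16]; [16, 6]]·[p, q]ᵀ = [269, 27]ᵀ.
Δ = 132·6 − 16² = 536.
p = (269·6 − 16·27)/536 = 591/268; q = (132·27 − 16·269)/536 = -185/134.

p = 2.21, q = -1.38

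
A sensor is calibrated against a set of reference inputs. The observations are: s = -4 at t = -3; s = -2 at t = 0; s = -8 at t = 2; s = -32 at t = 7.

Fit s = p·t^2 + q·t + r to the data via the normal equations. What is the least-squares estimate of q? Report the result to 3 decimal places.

q = -1.109

The normal equations are: 2498·p + 324·q + 62·r = -1636;  324·p + 62·q + 6·r = -228;  62·p + 6·q + 4·r = -46.
Inverting the 3×3 Gram matrix, [p, q, r]ᵀ = [-1219/2810, -3117/2810, -1749/562]ᵀ.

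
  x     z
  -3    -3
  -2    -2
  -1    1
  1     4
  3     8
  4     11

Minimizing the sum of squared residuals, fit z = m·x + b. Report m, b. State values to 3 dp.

m = 1.975, b = 2.508

Compute the Gram sums: Σx·x = 40, Σx = 2, Σ1 = 6.
And Σx·z = 84, Σz = 19.
So AᵀA·[m, b]ᵀ = Aᵀz: [[40, 2]; [2, 6]]·[m, b]ᵀ = [84, 19]ᵀ.
Δ = 40·6 − 2² = 236.
m = (84·6 − 2·19)/236 = 233/118; b = (40·19 − 2·84)/236 = 148/59.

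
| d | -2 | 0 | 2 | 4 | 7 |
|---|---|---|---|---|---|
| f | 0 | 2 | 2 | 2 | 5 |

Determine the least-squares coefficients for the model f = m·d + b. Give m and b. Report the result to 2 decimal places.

m = 0.47, b = 1.17

The normal system XᵀX·[m, b]ᵀ = Xᵀf is [[73, 11]; [11, 5]]·[m, b]ᵀ = [47, 11]ᵀ.
Eliminating b: 5·(row 1) − 11·(row 2) gives 244·m = 5·47 − 11·11 = 114, so m = 57/122.
Then b = (11 − 11·(57/122))/5 = 143/122.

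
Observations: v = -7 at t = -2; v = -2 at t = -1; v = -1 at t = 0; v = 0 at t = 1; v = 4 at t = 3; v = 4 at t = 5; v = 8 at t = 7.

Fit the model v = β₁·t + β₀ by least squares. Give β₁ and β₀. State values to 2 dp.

β₁ = 1.43, β₀ = -1.80

From the data, Σt·t = 89, Σt = 13, Σ1 = 7.
And Σt·v = 104, Σv = 6.
So MᵀM·[β₁, β₀]ᵀ = Mᵀv: [[89, 13]; [13, 7]]·[β₁, β₀]ᵀ = [104, 6]ᵀ.
Eliminating β₀: 7·(row 1) − 13·(row 2) gives 454·β₁ = 7·104 − 13·6 = 650, so β₁ = 325/227.
Then β₀ = (6 − 13·(325/227))/7 = -409/227.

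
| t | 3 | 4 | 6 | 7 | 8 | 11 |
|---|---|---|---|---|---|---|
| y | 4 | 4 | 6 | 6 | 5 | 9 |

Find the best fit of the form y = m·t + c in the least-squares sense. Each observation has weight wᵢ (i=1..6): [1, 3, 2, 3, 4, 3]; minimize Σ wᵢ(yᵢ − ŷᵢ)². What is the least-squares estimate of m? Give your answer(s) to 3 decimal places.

Compute the Gram sums: Σwᵢ·t·t = 895, Σwᵢ·t = 113, Σwᵢ·1 = 16.
For MᵀWy: Σwᵢ·t·y = 715, Σwᵢ·y = 93.
MᵀWM·[m, c]ᵀ = MᵀWy becomes [[895, 113]; [113, 16]]·[m, c]ᵀ = [715, 93]ᵀ.
Eliminating c: 16·(row 1) − 113·(row 2) gives 1551·m = 16·715 − 113·93 = 931, so m = 931/1551.
Then c = (93 − 113·(931/1551))/16 = 2440/1551.

m = 0.600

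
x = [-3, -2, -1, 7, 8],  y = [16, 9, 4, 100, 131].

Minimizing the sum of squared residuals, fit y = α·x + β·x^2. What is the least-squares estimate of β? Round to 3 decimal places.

β = 2.015

The normal equations are: 127·α + 819·β = 1678;  819·α + 6595·β = 13468.
Determinant 127·6595 − 819² = 166804.
α = (1678·6595 − 819·13468)/166804 = 18059/83402; β = (127·13468 − 819·1678)/166804 = 168077/83402.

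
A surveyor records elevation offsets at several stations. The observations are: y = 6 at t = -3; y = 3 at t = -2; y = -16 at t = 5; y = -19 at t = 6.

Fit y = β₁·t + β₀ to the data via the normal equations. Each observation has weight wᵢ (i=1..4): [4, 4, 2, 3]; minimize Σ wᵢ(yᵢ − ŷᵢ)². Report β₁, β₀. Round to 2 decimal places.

β₁ = -2.76, β₀ = -2.38

From the data, Σwᵢ·t·t = 210, Σwᵢ·t = 8, Σwᵢ·1 = 13.
And Σwᵢ·t·y = -598, Σwᵢ·y = -53.
Eliminating β₀: 13·(row 1) − 8·(row 2) gives 2666·β₁ = 13·(-598) − 8·(-53) = -7350, so β₁ = -3675/1333.
Then β₀ = ((-53) − 8·(-3675/1333))/13 = -3173/1333.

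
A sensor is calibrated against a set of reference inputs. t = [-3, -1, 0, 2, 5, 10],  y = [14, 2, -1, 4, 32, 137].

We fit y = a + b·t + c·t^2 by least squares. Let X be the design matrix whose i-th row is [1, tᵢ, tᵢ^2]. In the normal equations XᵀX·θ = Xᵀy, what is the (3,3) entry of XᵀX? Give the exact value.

Row 3 ↔ basis t^2, column 3 ↔ basis t^2, so (XᵀX)_{3,3} = Σᵢ (t^2)·(t^2) = (9)·(9) + (1)·(1) + (0)·(0) + (4)·(4) + (25)·(25) + (100)·(100) = 10723.

10723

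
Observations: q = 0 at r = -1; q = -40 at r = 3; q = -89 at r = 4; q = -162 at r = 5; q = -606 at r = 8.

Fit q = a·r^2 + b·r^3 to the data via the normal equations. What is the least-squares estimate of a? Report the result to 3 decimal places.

The normal equations are: 5059·a + 37159·b = -44618;  37159·a + 282595·b = -337298.
(Σr^2·r^2 = 5059, Σr^2·r^3 = 37159, Σr^3·r^3 = 282595, Σr^2·q = -44618, Σr^3·q = -337298.)
Δ = 5059·282595 − 37159² = 48856824.
a = ((-44618)·282595 − 37159·(-337298))/48856824 = -3131972/2035701; b = (5059·(-337298) − 37159·(-44618))/48856824 = -2017930/2035701.

a = -1.539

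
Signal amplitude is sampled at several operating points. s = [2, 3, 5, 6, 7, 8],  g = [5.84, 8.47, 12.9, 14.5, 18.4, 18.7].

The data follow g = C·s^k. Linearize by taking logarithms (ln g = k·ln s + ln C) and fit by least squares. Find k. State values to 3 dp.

Taking logs, ln g = k·ln s + ln C, so regress ln g on ln s.
XᵀX = [[15.5987, 9.2183]; [9.2183, 6]], rhs = [24.2344, 14.9735]ᵀ  (here Σln s = 9.2183, Σ(ln s)² = 15.5987, Σln g = 14.9735, Σln s·ln g = 24.2344).
Slope k = (n·Σln s·ln g − Σln s·Σln g)/(n·Σ(ln s)² − (Σln s)²) = (6·24.2344 − 9.2183·14.9735)/8.6152 = 0.85618; ln C = (Σln g − k·Σln s)/n = 1.18017.

k = 0.856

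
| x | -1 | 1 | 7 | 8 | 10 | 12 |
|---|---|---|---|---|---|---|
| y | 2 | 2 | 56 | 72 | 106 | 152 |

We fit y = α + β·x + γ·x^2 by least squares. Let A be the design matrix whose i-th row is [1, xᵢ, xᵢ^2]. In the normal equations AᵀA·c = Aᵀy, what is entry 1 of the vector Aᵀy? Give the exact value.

390

Entry 1 ↔ basis 1, so (Aᵀy)_{1} = Σᵢ yᵢ = (1)·(2) + (1)·(2) + (1)·(56) + (1)·(72) + (1)·(106) + (1)·(152) = 390.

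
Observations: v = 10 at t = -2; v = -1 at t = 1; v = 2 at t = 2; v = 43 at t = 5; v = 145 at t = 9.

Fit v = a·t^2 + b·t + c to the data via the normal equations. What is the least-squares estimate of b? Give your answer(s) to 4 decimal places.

b = -1.3957

Normal-equation sums: Σt^2·t^2 = 7219, Σt^2·t = 855, Σt^2 = 115, Σt·t = 115, Σt = 15, Σ1 = 5.
For Xᵀv: Σt^2·v = 12867, Σt·v = 1503, Σv = 199.
Row-reducing yields a = 1478/751, b = -5241/3755, c = -4798/3755.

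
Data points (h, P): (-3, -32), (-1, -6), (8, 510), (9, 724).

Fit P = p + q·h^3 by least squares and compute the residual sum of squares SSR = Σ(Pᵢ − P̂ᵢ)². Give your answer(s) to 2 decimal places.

With design matrix A, AᵀA = [[4, 1213]; [1213, 794315]] and AᵀP = [1196, 789786]ᵀ.
Determinant 4·794315 − 1213² = 1705891.
p = (1196·794315 − 1213·789786)/1705891 = -8009678/1705891; q = (4·789786 − 1213·1196)/1705891 = 1708396/1705891.
Residuals: -452142/1705891, -517272/1705891, 3315336/1705891, -2345922/1705891; SSR = 9946008/1705891.

SSR = 5.83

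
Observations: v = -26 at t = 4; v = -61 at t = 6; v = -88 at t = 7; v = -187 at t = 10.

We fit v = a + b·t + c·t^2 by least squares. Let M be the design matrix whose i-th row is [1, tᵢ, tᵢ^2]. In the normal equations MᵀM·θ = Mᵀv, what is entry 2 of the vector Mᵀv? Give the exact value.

Entry 2 ↔ basis t, so (Mᵀv)_{2} = Σᵢ (t)·vᵢ = (4)·(-26) + (6)·(-61) + (7)·(-88) + (10)·(-187) = -2956.

-2956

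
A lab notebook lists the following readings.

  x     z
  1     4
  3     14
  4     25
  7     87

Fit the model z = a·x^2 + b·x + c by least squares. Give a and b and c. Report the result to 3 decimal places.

a = 2.250, b = -4.183, c = 6.000

Normal-equation sums: Σx^2·x^2 = 2739, Σx^2·x = 435, Σx^2 = 75, Σx·x = 75, Σx = 15, Σ1 = 4.
Moment sums: Σx^2·z = 4793, Σx·z = 755, Σz = 130.
Inverting the 3×3 Gram matrix, [a, b, c]ᵀ = [9/4, -251/60, 6]ᵀ.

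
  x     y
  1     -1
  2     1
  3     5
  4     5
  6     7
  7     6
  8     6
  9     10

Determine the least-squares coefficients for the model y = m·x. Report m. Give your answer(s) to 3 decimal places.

m = 0.992

From the data, Σx·x = 260.
And Σx·y = 258.
m = 258/260 = 0.992308.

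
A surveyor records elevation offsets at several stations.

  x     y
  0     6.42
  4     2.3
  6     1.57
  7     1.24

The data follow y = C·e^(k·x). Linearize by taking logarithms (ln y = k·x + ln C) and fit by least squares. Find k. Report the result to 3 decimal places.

k = -0.234

Let Y = ln y. Fitting Y = k·x + ln C by least squares:
Σx = 17.0000, Σ(x)² = 101.0000, Σln y = 3.3585, Σx·ln y = 7.5439.
Equations: 101.0000·k + 17.0000·ln C = 7.5439;  17.0000·k + 4·ln C = 3.3585.
Δ = 101.0000·4 − (17.0000)² = 115.0000; k = (7.5439·4 − 17.0000·3.3585)/115.0000 = -0.23408, ln C = (101.0000·3.3585 − 17.0000·7.5439)/115.0000 = 1.83447.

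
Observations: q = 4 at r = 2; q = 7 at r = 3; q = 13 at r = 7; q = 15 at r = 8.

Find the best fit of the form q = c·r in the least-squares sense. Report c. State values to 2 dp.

Setting ∂/∂c … = 0 gives: 126·c = 240.
c = 240/126 = 1.90476.

c = 1.90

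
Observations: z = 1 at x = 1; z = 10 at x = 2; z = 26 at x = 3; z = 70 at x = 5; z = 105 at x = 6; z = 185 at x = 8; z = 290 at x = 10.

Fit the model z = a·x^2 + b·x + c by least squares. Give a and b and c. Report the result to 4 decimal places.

a = 2.8910, b = 0.2753, c = -1.9420

Normal-equation sums: Σx^2·x^2 = 16115, Σx^2·x = 1889, Σx^2 = 239, Σx·x = 239, Σx = 35, Σ1 = 7.
Right-hand side: Σx^2·z = 46645, Σx·z = 5459, Σz = 687.
So MᵀM·[a, b, c]ᵀ = Mᵀz: [[16115, 1889, 239]; [1889, 239, 35]; [239, 35, 7]]·[a, b, c]ᵀ = [46645, 5459, 687]ᵀ.
Inverting the 3×3 Gram matrix, [a, b, c]ᵀ = [4484/1551, 427/1551, -1004/517]ᵀ.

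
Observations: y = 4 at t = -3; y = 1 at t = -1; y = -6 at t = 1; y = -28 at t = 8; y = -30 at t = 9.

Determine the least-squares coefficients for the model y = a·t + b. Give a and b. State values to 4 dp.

The normal system AᵀA·[a, b]ᵀ = Aᵀy is [[156, 14]; [14, 5]]·[a, b]ᵀ = [-513, -59]ᵀ.
Determinant 156·5 − 14² = 584.
a = ((-513)·5 − 14·(-59))/584 = -1739/584; b = (156·(-59) − 14·(-513))/584 = -1011/292.

a = -2.9777, b = -3.4623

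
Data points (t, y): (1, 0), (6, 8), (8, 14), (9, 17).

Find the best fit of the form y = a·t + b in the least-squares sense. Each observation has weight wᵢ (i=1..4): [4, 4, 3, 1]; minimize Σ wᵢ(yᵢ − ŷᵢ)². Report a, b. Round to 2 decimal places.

a = 1.97, b = -2.43

The normal equations are: 421·a + 61·b = 681;  61·a + 12·b = 91.
det = 421·12 − 61² = 1331.
a = (681·12 − 61·91)/1331 = 2621/1331; b = (421·91 − 61·681)/1331 = -3230/1331.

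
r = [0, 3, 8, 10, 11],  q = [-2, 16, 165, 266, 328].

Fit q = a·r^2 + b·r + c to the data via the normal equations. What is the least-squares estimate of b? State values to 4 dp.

Setting ∂/∂a … = 0 gives: 28818·a + 2870·b + 294·c = 76992;  2870·a + 294·b + 32·c = 7636;  294·a + 32·b + 5·c = 773.
Row-reducing yields a = 194653/64516, b = -212157/64516, c = -56809/32258.

b = -3.2884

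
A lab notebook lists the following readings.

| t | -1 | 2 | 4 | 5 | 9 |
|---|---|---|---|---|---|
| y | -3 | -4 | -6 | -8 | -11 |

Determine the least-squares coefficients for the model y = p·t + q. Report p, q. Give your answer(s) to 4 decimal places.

p = -0.8467, q = -3.1825

The normal equations are: 127·p + 19·q = -168;  19·p + 5·q = -32.
(Σt·t = 127, Σt = 19, Σ1 = 5, Σt·y = -168, Σy = -32.)
Eliminating q: 5·(row 1) − 19·(row 2) gives 274·p = 5·(-168) − 19·(-32) = -232, so p = -116/137.
Then q = ((-32) − 19·(-116/137))/5 = -436/137.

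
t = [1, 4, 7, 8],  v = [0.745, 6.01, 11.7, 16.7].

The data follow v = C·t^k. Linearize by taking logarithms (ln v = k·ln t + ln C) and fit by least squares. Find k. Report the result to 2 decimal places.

k = 1.46

With ln vᵢ as the transformed response and ln tᵢ as the regressor:
AᵀA = [[10.0325, 5.4116]; [5.4116, 4]], rhs = [13.1268, 6.7741]ᵀ  (here Σln t = 5.4116, Σ(ln t)² = 10.0325, Σln v = 6.7741, Σln t·ln v = 13.1268).
Slope k = (n·Σln t·ln v − Σln t·Σln v)/(n·Σ(ln t)² − (Σln t)²) = (4·13.1268 − 5.4116·6.7741)/10.8439 = 1.46152; ln C = (Σln v − k·Σln t)/n = -0.28379.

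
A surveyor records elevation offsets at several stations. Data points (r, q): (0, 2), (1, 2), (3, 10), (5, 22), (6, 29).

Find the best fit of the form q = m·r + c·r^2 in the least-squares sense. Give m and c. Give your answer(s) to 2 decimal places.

m = 1.79, c = 0.51

XᵀX·[m, c]ᵀ = Xᵀq reads: 71·m + 369·c = 316;  369·m + 2003·c = 1686.
(Σr·r = 71, Σr·r^2 = 369, Σr^2·r^2 = 2003, Σr·q = 316, Σr^2·q = 1686.)
Determinant 71·2003 − 369² = 6052.
m = (316·2003 − 369·1686)/6052 = 5407/3026; c = (71·1686 − 369·316)/6052 = 1551/3026.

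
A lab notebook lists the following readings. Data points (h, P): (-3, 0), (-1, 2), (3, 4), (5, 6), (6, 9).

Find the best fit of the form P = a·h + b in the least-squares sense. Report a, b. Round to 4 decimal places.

a = 0.8667, b = 2.4667

From the data, Σh·h = 80, Σh = 10, Σ1 = 5.
Moment sums: Σh·P = 94, ΣP = 21.
Normal equations: [[80, 10]; [10, 5]]·[a, b]ᵀ = [94, 21]ᵀ.
Eliminating b: 5·(row 1) − 10·(row 2) gives 300·a = 5·94 − 10·21 = 260, so a = 13/15.
Then b = (21 − 10·(13/15))/5 = 37/15.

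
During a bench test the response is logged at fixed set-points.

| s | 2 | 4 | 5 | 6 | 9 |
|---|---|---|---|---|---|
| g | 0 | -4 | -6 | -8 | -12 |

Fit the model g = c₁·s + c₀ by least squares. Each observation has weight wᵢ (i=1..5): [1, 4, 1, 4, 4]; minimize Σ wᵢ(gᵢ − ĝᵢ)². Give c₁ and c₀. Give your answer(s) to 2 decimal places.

c₁ = -1.64, c₀ = 2.46

Setting ∂/∂c₁ … = 0 gives: 561·c₁ + 83·c₀ = -718;  83·c₁ + 14·c₀ = -102.
(Σwᵢ·s·s = 561, Σwᵢ·s = 83, Σwᵢ·1 = 14, Σwᵢ·s·g = -718, Σwᵢ·g = -102.)
det = 561·14 − 83² = 965.
c₁ = ((-718)·14 − 83·(-102))/965 = -1586/965; c₀ = (561·(-102) − 83·(-718))/965 = 2372/965.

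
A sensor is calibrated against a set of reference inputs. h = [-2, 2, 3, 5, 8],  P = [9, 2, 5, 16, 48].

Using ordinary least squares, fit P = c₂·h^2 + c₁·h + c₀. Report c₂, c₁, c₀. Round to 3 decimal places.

Compute the Gram sums: Σh^2·h^2 = 4834, Σh^2·h = 664, Σh^2 = 106, Σh·h = 106, Σh = 16, Σ1 = 5.
And Σh^2·P = 3561, Σh·P = 465, ΣP = 80.
Normal equations: [[4834, 664, 106]; [664, 106, 16]; [106, 16, 5]]·[c₂, c₁, c₀]ᵀ = [3561, 465, 80]ᵀ.
Solving the 3×3 system (Gaussian elimination) gives c₂ = 28599/30218, c₁ = -1871/1042, c₀ = 25409/15109.

c₂ = 0.946, c₁ = -1.796, c₀ = 1.682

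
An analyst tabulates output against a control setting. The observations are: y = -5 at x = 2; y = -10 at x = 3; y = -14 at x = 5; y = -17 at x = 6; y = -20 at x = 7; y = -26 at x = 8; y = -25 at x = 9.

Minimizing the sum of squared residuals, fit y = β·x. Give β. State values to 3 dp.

β = -2.929

The normal equations are: 268·β = -785.
(Σx·x = 268, Σx·y = -785.)
Hence β = -785 / 268 ≈ -2.9291.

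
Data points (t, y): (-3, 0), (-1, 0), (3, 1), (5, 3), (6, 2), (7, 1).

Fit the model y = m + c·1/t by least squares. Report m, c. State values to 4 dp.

m = 1.2942, c = 1.5600

Forming MᵀM = [[6, -103/210]; [-103/210, 6421/4900]] and Mᵀy = [7, 148/105]ᵀ gives MᵀM·[m, c]ᵀ = Mᵀy.
Eliminating c: (6421/4900)·(row 1) − (-103/210)·(row 2) gives (13445/1764)·m = (6421/4900)·7 − (-103/210)·(148/105) = 435011/44100, so m = 435011/336125.
Then c = ((148/105) − (-103/210)·(435011/336125))/(6421/4900) = 104874/67225.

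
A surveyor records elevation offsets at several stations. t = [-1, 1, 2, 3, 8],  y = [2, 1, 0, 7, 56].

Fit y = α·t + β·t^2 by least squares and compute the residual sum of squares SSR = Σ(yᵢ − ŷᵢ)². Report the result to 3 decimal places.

Entries of XᵀX: Σt·t = 79, Σt·t^2 = 547, Σt^2·t^2 = 4195.
Moment sums: Σt·y = 468, Σt^2·y = 3650.
So XᵀX·[α, β]ᵀ = Xᵀy: [[79, 547]; [547, 4195]]·[α, β]ᵀ = [468, 3650]ᵀ.
Eliminating β: 4195·(row 1) − 547·(row 2) gives 32196·α = 4195·468 − 547·3650 = -33290, so α = -16645/16098.
Then β = (3650 − 547·(-16645/16098))/4195 = 16177/16098.
Residuals: -313/8049, 2761/2683, -15709/8049, 2838/2683, -340/8049; SSR = 48215/8049.

SSR = 5.990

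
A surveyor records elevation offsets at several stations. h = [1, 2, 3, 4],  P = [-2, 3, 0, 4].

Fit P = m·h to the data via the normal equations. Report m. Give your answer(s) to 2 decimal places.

m = 0.67

The normal system XᵀX·[m]ᵀ = XᵀP is [[30]]·[m]ᵀ = [20]ᵀ.
Hence m = 20 / 30 ≈ 0.666667.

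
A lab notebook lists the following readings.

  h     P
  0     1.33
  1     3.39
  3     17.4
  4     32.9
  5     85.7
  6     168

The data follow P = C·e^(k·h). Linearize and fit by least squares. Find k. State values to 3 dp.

Taking logs, ln P = k·h + ln C, so regress ln P on h.
Σh = 19.0000, Σ(h)² = 87.0000, Σln P = 17.4308, Σh·ln P = 76.7622.
Normal system: [[87.0000, 19.0000]; [19.0000, 6]]·[k, ln C]ᵀ = [76.7622, 17.4308]ᵀ.
Slope k = (n·Σh·ln P − Σh·Σln P)/(n·Σ(h)² − (Σh)²) = (6·76.7622 − 19.0000·17.4308)/161.0000 = 0.80366; ln C = (Σln P − k·Σh)/n = 0.36022.

k = 0.804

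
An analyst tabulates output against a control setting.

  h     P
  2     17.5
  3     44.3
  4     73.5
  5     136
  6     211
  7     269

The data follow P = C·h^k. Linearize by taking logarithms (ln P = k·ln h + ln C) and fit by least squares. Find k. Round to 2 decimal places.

Taking logs, ln P = k·ln h + ln C, so regress ln P on ln h.
Σln h = 8.5252, Σ(ln h)² = 13.1965, Σln P = 26.8097, Σln h·ln P = 40.4887.
Equations: 13.1965·k + 8.5252·ln C = 40.4887;  8.5252·k + 6·ln C = 26.8097.
Solving (det = 6.5005): k = 2.21143, ln C = 1.32615.

k = 2.21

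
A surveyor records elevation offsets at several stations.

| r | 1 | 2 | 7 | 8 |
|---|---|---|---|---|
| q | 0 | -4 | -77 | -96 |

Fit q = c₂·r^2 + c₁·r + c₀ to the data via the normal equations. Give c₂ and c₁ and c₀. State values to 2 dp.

c₂ = -1.25, c₁ = -2.76, c₀ = 5.06

Setting ∂/∂c₂ … = 0 gives: 6514·c₂ + 864·c₁ + 118·c₀ = -9933;  864·c₂ + 118·c₁ + 18·c₀ = -1315;  118·c₂ + 18·c₁ + 4·c₀ = -177.
Row-reducing yields c₂ = -5/4, c₁ = -409/148, c₀ = 749/148.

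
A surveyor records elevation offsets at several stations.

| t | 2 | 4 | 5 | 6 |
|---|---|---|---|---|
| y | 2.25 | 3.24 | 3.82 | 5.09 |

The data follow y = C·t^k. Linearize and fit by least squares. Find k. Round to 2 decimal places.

k = 0.69

Let Y = ln y. Fitting Y = k·ln t + ln C by least squares:
Sums: Σln t = 5.4806, Σ(ln t)² = 8.2030, Σln y = 4.9540, Σln t·ln y = 7.2645.
Normal system: [[8.2030, 5.4806]; [5.4806, 4]]·[k, ln C]ᵀ = [7.2645, 4.9540]ᵀ.
Δ = 8.2030·4 − (5.4806)² = 2.7744; k = (7.2645·4 − 5.4806·4.9540)/2.7744 = 0.68729, ln C = (8.2030·4.9540 − 5.4806·7.2645)/2.7744 = 0.29681.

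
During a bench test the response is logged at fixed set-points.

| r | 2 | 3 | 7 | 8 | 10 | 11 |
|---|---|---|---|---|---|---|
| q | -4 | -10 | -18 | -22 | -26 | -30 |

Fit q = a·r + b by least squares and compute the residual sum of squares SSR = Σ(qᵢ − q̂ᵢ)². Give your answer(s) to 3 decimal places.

The normal equations are: 347·a + 41·b = -930;  41·a + 6·b = -110.
det = 347·6 − 41² = 401.
a = ((-930)·6 − 41·(-110))/401 = -1070/401; b = (347·(-110) − 41·(-930))/401 = -40/401.
Residuals: 576/401, -760/401, 312/401, -222/401, 314/401, -220/401; SSR = 3000/401.

SSR = 7.481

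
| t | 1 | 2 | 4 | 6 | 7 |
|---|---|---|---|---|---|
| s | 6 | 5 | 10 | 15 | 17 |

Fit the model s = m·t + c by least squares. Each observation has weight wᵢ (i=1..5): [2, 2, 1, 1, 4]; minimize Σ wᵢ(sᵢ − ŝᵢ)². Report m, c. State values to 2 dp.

Sums needed: Σwᵢ·t·t = 258, Σwᵢ·t = 44, Σwᵢ·1 = 10.
Right-hand side: Σwᵢ·t·s = 638, Σwᵢ·s = 115.
Normal equations: [[258, 44]; [44, 10]]·[m, c]ᵀ = [638, 115]ᵀ.
det = 258·10 − 44² = 644.
m = (638·10 − 44·115)/644 = 330/161; c = (258·115 − 44·638)/644 = 799/322.

m = 2.05, c = 2.48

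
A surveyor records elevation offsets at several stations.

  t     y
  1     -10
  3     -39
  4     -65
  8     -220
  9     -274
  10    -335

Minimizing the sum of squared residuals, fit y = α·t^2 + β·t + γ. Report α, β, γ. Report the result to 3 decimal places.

From the data, Σt^2·t^2 = 20995, Σt^2·t = 2333, Σt^2 = 271, Σt·t = 271, Σt = 35, Σ1 = 6.
And Σt^2·y = -71175, Σt·y = -7963, Σy = -943.
Normal equations: [[20995, 2333, 271]; [2333, 271, 35]; [271, 35, 6]]·[α, β, γ]ᵀ = [-71175, -7963, -943]ᵀ.
Row-reducing yields α = -174979/58080, β = -170413/58080, γ = -38491/9680.

α = -3.013, β = -2.934, γ = -3.976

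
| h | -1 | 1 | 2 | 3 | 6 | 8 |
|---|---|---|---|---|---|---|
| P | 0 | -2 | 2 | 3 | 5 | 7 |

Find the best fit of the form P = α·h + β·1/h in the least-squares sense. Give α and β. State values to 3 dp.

Sums needed: Σh·h = 115, Σh·1/h = 6, Σ1/h·1/h = 1385/576.
Moment sums: Σh·P = 97, Σ1/h·P = 41/24.
MᵀM·[α, β]ᵀ = MᵀP becomes [[115, 6]; [6, 1385/576]]·[α, β]ᵀ = [97, 41/24]ᵀ.
Determinant 115·(1385/576) − 6² = 138539/576.
α = (97·(1385/576) − 6·(41/24))/(138539/576) = 128441/138539; β = (115·(41/24) − 6·97)/(138539/576) = -222072/138539.

α = 0.927, β = -1.603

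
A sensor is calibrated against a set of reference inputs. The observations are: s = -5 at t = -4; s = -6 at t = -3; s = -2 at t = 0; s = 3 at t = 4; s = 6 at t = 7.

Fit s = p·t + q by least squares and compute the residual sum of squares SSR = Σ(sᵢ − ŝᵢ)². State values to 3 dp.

Entries of MᵀM: Σt·t = 90, Σt = 4, Σ1 = 5.
Right-hand side: Σt·s = 92, Σs = -4.
So MᵀM·[p, q]ᵀ = Mᵀs: [[90, 4]; [4, 5]]·[p, q]ᵀ = [92, -4]ᵀ.
Determinant 90·5 − 4² = 434.
p = (92·5 − 4·(-4))/434 = 34/31; q = (90·(-4) − 4·92)/434 = -52/31.
Residuals: 33/31, -32/31, -10/31, 9/31, 0; SSR = 74/31.

SSR = 2.387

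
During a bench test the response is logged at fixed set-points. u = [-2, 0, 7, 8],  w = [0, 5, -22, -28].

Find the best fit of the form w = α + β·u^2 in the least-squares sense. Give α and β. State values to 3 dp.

Compute the Gram sums: Σ1 = 4, Σu^2 = 117, Σu^2·u^2 = 6513.
Right-hand side: Σw = -45, Σu^2·w = -2870.
det = 4·6513 − 117² = 12363.
α = ((-45)·6513 − 117·(-2870))/12363 = 1095/317; β = (4·(-2870) − 117·(-45))/12363 = -6215/12363.

α = 3.454, β = -0.503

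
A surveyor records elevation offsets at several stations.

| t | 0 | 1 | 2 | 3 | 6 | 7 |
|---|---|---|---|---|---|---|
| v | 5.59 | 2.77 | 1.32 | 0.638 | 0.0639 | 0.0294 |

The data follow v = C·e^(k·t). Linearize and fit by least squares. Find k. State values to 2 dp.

k = -0.75

With ln vᵢ as the transformed response and tᵢ as the regressor:
AᵀA = [[99.0000, 19.0000]; [19.0000, 6]], rhs = [-40.9641, -3.7092]ᵀ  (here Σt = 19.0000, Σ(t)² = 99.0000, Σln v = -3.7092, Σt·ln v = -40.9641).
Solving (det = 233.0000): k = -0.75241, ln C = 1.76443.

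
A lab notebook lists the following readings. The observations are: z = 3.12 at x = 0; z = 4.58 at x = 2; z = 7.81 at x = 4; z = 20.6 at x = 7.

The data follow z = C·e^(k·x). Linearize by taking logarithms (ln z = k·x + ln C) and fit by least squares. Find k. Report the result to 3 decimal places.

Taking logs, ln z = k·x + ln C, so regress ln z on x.
Σx = 13.0000, Σ(x)² = 69.0000, Σln z = 7.7402, Σx·ln z = 32.4421.
Equations: 69.0000·k + 13.0000·ln C = 32.4421;  13.0000·k + 4·ln C = 7.7402.
Δ = 69.0000·4 − (13.0000)² = 107.0000; k = (32.4421·4 − 13.0000·7.7402)/107.0000 = 0.27239, ln C = (69.0000·7.7402 − 13.0000·32.4421)/107.0000 = 1.04980.

k = 0.272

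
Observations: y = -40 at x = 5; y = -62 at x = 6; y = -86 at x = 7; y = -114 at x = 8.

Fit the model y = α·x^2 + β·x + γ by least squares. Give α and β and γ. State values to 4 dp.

From the data, Σx^2·x^2 = 8418, Σx^2·x = 1196, Σx^2 = 174, Σx·x = 174, Σx = 26, Σ1 = 4.
And Σx^2·y = -14742, Σx·y = -2086, Σy = -302.
MᵀM·[α, β, γ]ᵀ = Mᵀy becomes [[8418, 1196, 174]; [1196, 174, 26]; [174, 26, 4]]·[α, β, γ]ᵀ = [-14742, -2086, -302]ᵀ.
Solving the 3×3 system (Gaussian elimination) gives α = -3/2, β = -51/10, γ = 229/10.

α = -1.5000, β = -5.1000, γ = 22.9000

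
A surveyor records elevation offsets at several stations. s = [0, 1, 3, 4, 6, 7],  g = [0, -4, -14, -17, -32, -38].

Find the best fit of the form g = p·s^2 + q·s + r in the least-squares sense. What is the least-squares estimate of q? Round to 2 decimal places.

Normal-equation sums: Σs^2·s^2 = 4035, Σs^2·s = 651, Σs^2 = 111, Σs·s = 111, Σs = 21, Σ1 = 6.
Right-hand side: Σs^2·g = -3416, Σs·g = -572, Σg = -105.
AᵀA·[p, q, r]ᵀ = Aᵀg becomes [[4035, 651, 111]; [651, 111, 21]; [111, 21, 6]]·[p, q, r]ᵀ = [-3416, -572, -105]ᵀ.
Solving the 3×3 system (Gaussian elimination) gives p = -7/24, q = -2047/600, r = -49/300.

q = -3.41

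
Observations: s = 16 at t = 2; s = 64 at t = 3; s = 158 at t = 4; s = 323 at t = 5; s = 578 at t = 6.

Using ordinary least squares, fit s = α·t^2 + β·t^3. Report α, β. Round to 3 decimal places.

XᵀX·[α, β]ᵀ = Xᵀs reads: 2274·α + 12200·β = 32051;  12200·α + 67170·β = 177191.
(Σt^2·t^2 = 2274, Σt^2·t^3 = 12200, Σt^3·t^3 = 67170, Σt^2·s = 32051, Σt^3·s = 177191.)
Δ = 2274·67170 − 12200² = 3904580.
α = (32051·67170 − 12200·177191)/3904580 = -886453/390458; β = (2274·177191 − 12200·32051)/3904580 = 5955067/1952290.

α = -2.270, β = 3.050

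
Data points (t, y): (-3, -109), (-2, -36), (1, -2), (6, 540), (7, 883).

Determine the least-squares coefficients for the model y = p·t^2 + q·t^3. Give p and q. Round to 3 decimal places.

p = -3.075, q = 3.013

The normal equations are: 3795·p + 24309·q = 61580;  24309·p + 165099·q = 422738.
(Σt^2·t^2 = 3795, Σt^2·t^3 = 24309, Σt^3·t^3 = 165099, Σt^2·y = 61580, Σt^3·y = 422738.)
Δ = 3795·165099 − 24309² = 35623224.
p = (61580·165099 − 24309·422738)/35623224 = -18256937/5937204; q = (3795·422738 − 24309·61580)/35623224 = 17890415/5937204.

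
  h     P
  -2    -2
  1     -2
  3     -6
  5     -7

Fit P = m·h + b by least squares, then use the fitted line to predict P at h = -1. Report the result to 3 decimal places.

With design matrix M, MᵀM = [[39, 7]; [7, 4]] and MᵀP = [-51, -17]ᵀ.
Eliminating b: 4·(row 1) − 7·(row 2) gives 107·m = 4·(-51) − 7·(-17) = -85, so m = -85/107.
Then b = ((-17) − 7·(-85/107))/4 = -306/107.
At h = -1: P̂ = (-85/107)·(-1) + (-306/107)·(1) = -221/107.

P̂ = -2.065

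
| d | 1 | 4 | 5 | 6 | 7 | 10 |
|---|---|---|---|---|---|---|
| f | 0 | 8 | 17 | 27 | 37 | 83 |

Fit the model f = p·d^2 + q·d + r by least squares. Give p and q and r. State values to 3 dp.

p = 1.007, q = -1.801, r = 0.478

From the data, Σd^2·d^2 = 14579, Σd^2·d = 1749, Σd^2 = 227, Σd·d = 227, Σd = 33, Σ1 = 6.
Right-hand side: Σd^2·f = 11638, Σd·f = 1368, Σf = 172.
So AᵀA·[p, q, r]ᵀ = Aᵀf: [[14579, 1749, 227]; [1749, 227, 33]; [227, 33, 6]]·[p, q, r]ᵀ = [11638, 1368, 172]ᵀ.
Row-reducing yields p = 733/728, q = -1311/728, r = 87/182.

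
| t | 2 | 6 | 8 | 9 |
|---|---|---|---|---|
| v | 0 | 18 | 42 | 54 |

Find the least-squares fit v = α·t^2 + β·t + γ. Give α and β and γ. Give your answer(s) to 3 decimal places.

Entries of MᵀM: Σt^2·t^2 = 11969, Σt^2·t = 1465, Σt^2 = 185, Σt·t = 185, Σt = 25, Σ1 = 4.
And Σt^2·v = 7710, Σt·v = 930, Σv = 114.
Normal equations: [[11969, 1465, 185]; [1465, 185, 25]; [185, 25, 4]]·[α, β, γ]ᵀ = [7710, 930, 114]ᵀ.
Solving the 3×3 system (Gaussian elimination) gives α = 65/62, β = -229/62, γ = 96/31.

α = 1.048, β = -3.694, γ = 3.097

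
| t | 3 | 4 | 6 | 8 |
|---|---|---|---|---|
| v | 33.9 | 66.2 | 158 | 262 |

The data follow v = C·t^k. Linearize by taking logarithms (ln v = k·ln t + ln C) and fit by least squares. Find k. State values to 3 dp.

Linearized form: ln v = k·ln t + ln C. From the 4 transformed points,
Σln t = 6.3561, Σ(ln t)² = 10.6632, Σln v = 18.3470, Σln t·ln v = 30.3332.
Equations: 10.6632·k + 6.3561·ln C = 30.3332;  6.3561·k + 4·ln C = 18.3470.
Δ = 10.6632·4 − (6.3561)² = 2.2529; k = (30.3332·4 − 6.3561·18.3470)/2.2529 = 2.09374, ln C = (10.6632·18.3470 − 6.3561·30.3332)/2.2529 = 1.25975.

k = 2.094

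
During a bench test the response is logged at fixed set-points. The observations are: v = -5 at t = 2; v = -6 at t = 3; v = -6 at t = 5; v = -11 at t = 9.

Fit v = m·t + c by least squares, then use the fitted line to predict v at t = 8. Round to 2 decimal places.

v̂ = -9.71

Sums needed: Σt·t = 119, Σt = 19, Σ1 = 4.
Moment sums: Σt·v = -157, Σv = -28.
Normal equations: [[119, 19]; [19, 4]]·[m, c]ᵀ = [-157, -28]ᵀ.
Eliminating c: 4·(row 1) − 19·(row 2) gives 115·m = 4·(-157) − 19·(-28) = -96, so m = -96/115.
Then c = ((-28) − 19·(-96/115))/4 = -349/115.
At t = 8: v̂ = (-96/115)·(8) + (-349/115)·(1) = -1117/115.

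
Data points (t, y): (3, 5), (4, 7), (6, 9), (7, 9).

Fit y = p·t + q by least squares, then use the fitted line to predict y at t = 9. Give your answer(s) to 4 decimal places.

Compute the Gram sums: Σt·t = 110, Σt = 20, Σ1 = 4.
For Mᵀy: Σt·y = 160, Σy = 30.
det = 110·4 − 20² = 40.
p = (160·4 − 20·30)/40 = 1; q = (110·30 − 20·160)/40 = 5/2.
At t = 9: ŷ = (1)·(9) + (5/2)·(1) = 23/2.

ŷ = 11.5000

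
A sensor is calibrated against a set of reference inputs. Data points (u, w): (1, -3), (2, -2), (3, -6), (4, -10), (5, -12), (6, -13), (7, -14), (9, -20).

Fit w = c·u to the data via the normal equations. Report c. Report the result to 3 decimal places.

Compute the Gram sums: Σu·u = 221.
For Xᵀw: Σu·w = -481.
So XᵀX·[c]ᵀ = Xᵀw: [[221]]·[c]ᵀ = [-481]ᵀ.
Hence c = -481 / 221 ≈ -2.17647.

c = -2.176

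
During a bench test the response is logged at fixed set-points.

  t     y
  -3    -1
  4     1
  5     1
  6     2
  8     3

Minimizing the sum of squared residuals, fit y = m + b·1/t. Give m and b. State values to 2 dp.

m = 0.83, b = 4.48

Normal-equation sums: Σ1 = 5, Σ1/t = 49/120, Σ1/t·1/t = 3701/14400.
Moment sums: Σy = 6, Σ1/t·y = 179/120.
MᵀM·[m, b]ᵀ = Mᵀy becomes [[5, 49/120]; [49/120, 3701/14400]]·[m, b]ᵀ = [6, 179/120]ᵀ.
Determinant 5·(3701/14400) − (49/120)² = 671/600.
m = (6·(3701/14400) − (49/120)·(179/120))/(671/600) = 13435/16104; b = (5·(179/120) − (49/120)·6)/(671/600) = 3005/671.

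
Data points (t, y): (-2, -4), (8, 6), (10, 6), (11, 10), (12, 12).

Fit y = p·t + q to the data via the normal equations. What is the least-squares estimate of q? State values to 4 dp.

q = -2.2360

Normal-equation sums: Σt·t = 433, Σt = 39, Σ1 = 5.
Right-hand side: Σt·y = 370, Σy = 30.
So AᵀA·[p, q]ᵀ = Aᵀy: [[433, 39]; [39, 5]]·[p, q]ᵀ = [370, 30]ᵀ.
det = 433·5 − 39² = 644.
p = (370·5 − 39·30)/644 = 170/161; q = (433·30 − 39·370)/644 = -360/161.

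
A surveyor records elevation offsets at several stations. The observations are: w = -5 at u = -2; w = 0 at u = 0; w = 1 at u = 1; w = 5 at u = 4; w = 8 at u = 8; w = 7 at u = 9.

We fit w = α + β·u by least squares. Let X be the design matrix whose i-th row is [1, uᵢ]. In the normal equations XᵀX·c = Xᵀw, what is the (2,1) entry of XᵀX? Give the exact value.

Row 2 ↔ basis u, column 1 ↔ basis 1, so (XᵀX)_{2,1} = Σᵢ u = (-2)·(1) + (0)·(1) + (1)·(1) + (4)·(1) + (8)·(1) + (9)·(1) = 20.

20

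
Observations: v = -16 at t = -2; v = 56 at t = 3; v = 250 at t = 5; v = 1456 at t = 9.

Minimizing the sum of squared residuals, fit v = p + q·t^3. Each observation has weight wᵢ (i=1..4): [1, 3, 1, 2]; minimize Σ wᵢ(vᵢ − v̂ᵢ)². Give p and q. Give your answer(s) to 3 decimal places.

p = 1.394, q = 1.995

With design matrix A, AᵀWA = [[7, 1656]; [1656, 1080758]] and AᵀWv = [3314, 2158762]ᵀ.
Determinant 7·1080758 − 1656² = 4822970.
p = (3314·1080758 − 1656·2158762)/4822970 = 672214/482297; q = (7·2158762 − 1656·3314)/4822970 = 962335/482297.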